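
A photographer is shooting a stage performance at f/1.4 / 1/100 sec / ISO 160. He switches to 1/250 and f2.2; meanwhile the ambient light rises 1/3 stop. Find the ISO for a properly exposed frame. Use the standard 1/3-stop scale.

ISO 800

Scene light: 1/3 stop brighter.
Shutter speed: 1/100 → 1/125 → 1/160 → 1/200 → 1/250 — 1 1/3 stops shorter (darker).
Aperture: f/1.4 → f/1.6 → f/1.8 → f/2 → f/2.2 — 1 1/3 stops narrower (darker).
Net so far: 2 1/3 stops darker. ISO: 160 → 200 → 250 → 320 → 400 → 500 → 640 → 800.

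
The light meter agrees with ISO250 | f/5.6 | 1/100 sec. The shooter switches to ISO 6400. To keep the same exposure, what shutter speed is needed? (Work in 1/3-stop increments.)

1/2500s

ISO: 250 → 320 → 400 → 500 → 640 → 800 → 1000 → 1250 → 1600 → 2000 → 2500 → 3200 → 4000 → 5000 → 6400 — 4 2/3 stops raised (brighter).
Need 4 2/3 stops darker from the shutter speed: 1/100 → 1/125 → 1/160 → 1/200 → 1/250 → 1/320 → 1/400 → 1/500 → 1/640 → 1/800 → 1/1000 → 1/1250 → 1/1600 → 1/2000 → 1/2500.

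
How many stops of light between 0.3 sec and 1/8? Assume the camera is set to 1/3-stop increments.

0.3 → 1/4 → 1/5 → 1/6 → 1/8 — count the steps: 4 third-stops = 1 1/3 stops.

1 1/3 stops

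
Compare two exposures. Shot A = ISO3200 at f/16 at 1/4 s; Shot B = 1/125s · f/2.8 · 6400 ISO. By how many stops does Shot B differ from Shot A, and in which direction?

1 stop brighter

Aperture: f/16 → f/11 → f/8 → f/5.6 → f/4 → f/2.8 — 5 stops wider (brighter).
Shutter speed: 1/4 → 1/8 → 1/15 → 1/30 → 1/60 → 1/125 — 5 stops shorter (darker).
ISO: 3200 → 6400 — 1 stop raised (brighter).
Net: +5 −5 +1 = +1 stop.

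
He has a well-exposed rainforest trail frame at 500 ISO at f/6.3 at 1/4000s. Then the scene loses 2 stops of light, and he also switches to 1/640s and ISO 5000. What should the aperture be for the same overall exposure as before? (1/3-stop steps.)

f/25

Scene light: 2 stops darker.
Shutter speed: 1/4000 → 1/3200 → 1/2500 → 1/2000 → 1/1600 → 1/1250 → 1/1000 → 1/800 → 1/640 — 2 2/3 stops longer (brighter).
ISO: 500 → 640 → 800 → 1000 → 1250 → 1600 → 2000 → 2500 → 3200 → 4000 → 5000 — 3 1/3 stops higher (brighter).
Net so far: 4 stops brighter. Aperture: f/6.3 → f/7.1 → f/8 → f/9 → f/10 → f/11 → f/13 → f/14 → f/16 → f/18 → f/20 → f/22 → f/25.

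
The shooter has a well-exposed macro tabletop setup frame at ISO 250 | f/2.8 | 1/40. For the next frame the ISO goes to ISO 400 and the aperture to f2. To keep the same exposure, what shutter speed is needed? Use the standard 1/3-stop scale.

ISO: 250 → 320 → 400 — 2/3 stop raised (brighter).
Aperture: f/2.8 → f/2.5 → f/2.2 → f/2 — 1 stop wider (brighter).
Net change so far: 1 2/3 stops brighter. Offset with the shutter speed: 1/40 → 1/50 → 1/60 → 1/80 → 1/100 → 1/125.

1/125s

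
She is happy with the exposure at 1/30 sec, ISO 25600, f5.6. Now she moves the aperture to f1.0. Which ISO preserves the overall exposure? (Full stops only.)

ISO 800

Aperture: f/5.6 → f/4 → f/2.8 → f/2 → f/1.4 → f/1.0 — 5 stops larger aperture (brighter).
Need 5 stops darker from the ISO: 25600 → 12800 → 6400 → 3200 → 1600 → 800.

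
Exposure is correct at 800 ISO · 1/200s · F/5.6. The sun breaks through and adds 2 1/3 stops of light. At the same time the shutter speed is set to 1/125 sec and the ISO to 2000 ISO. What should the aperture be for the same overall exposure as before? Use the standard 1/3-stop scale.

f/25

Scene light: 2 1/3 stops brighter.
Shutter speed: 1/200 → 1/160 → 1/125 — 2/3 stop slower (brighter).
ISO: 800 → 1000 → 1250 → 1600 → 2000 — 1 1/3 stops higher (brighter).
Net so far: 4 1/3 stops brighter. Aperture: f/5.6 → f/6.3 → f/7.1 → f/8 → f/9 → f/10 → f/11 → f/13 → f/14 → f/16 → f/18 → f/20 → f/22 → f/25.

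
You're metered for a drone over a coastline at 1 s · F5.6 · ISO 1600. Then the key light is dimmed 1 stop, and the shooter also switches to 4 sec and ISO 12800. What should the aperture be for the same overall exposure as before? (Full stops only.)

Scene light: 1 stop darker.
Shutter speed: 1 → 2 → 4 — 2 stops longer (brighter).
ISO: 1600 → 3200 → 6400 → 12800 — 3 stops raised (brighter).
Net so far: 4 stops brighter. Aperture: f/5.6 → f/8 → f/11 → f/16 → f/22.

f/22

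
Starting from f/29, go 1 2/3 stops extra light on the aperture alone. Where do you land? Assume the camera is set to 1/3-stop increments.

f/16

Aperture: f/29 → f/25 → f/22 → f/20 → f/18 → f/16 — 1 2/3 stops opened up (brighter).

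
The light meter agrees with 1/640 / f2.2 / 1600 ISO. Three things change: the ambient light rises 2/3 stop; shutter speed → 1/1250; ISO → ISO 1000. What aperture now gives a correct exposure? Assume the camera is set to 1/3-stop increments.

Scene light: 2/3 stop brighter.
Shutter speed: 1/640 → 1/800 → 1/1000 → 1/1250 — 1 stop faster (darker).
ISO: 1600 → 1250 → 1000 — 2/3 stop lower (darker).
Net so far: 1 stop darker. Aperture: f/2.2 → f/2 → f/1.8 → f/1.6.

f/1.6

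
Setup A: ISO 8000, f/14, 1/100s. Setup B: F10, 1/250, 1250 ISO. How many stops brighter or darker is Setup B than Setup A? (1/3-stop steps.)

3 stops darker

Aperture: f/14 → f/13 → f/11 → f/10 — 1 stop wider (brighter).
Shutter speed: 1/100 → 1/125 → 1/160 → 1/200 → 1/250 — 1 1/3 stops shorter (darker).
ISO: 8000 → 6400 → 5000 → 4000 → 3200 → 2500 → 2000 → 1600 → 1250 — 2 2/3 stops lower (darker).
Net: +1 −1 1/3 −2 2/3 = −3 stops.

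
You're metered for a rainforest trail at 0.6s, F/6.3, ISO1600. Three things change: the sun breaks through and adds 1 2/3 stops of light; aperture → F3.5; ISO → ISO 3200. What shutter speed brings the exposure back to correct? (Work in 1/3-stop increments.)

1/30s

Scene light: 1 2/3 stops brighter.
Aperture: f/6.3 → f/5.6 → f/5 → f/4.5 → f/4 → f/3.5 — 1 2/3 stops opened up (brighter).
ISO: 1600 → 2000 → 2500 → 3200 — 1 stop raised (brighter).
Net so far: 4 1/3 stops brighter. Shutter speed: 0.6 → 0.5 → 0.4 → 0.3 → 1/4 → 1/5 → 1/6 → 1/8 → 1/10 → 1/13 → 1/15 → 1/20 → 1/25 → 1/30.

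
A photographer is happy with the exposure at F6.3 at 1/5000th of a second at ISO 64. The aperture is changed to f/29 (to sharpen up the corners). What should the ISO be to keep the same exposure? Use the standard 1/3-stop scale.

ISO 1250

Aperture: f/6.3 → f/7.1 → f/8 → f/9 → f/10 → f/11 → f/13 → f/14 → f/16 → f/18 → f/20 → f/22 → f/25 → f/29 — 4 1/3 stops narrower (darker).
Need 4 1/3 stops brighter from the ISO: 64 → 80 → 100 → 125 → 160 → 200 → 250 → 320 → 400 → 500 → 640 → 800 → 1000 → 1250.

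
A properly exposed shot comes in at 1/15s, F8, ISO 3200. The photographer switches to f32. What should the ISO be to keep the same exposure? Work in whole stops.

ISO 51200

Aperture: f/8 → f/11 → f/16 → f/22 → f/32 — 4 stops stopped down (darker).
Need 4 stops brighter from the ISO: 3200 → 6400 → 12800 → 25600 → 51200.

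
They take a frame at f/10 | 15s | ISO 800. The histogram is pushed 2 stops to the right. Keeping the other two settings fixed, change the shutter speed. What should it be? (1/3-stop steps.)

4 s

Overexposed by 2 stops → need 2 stops darker.
Shutter speed: 15 → 13 → 10 → 8 → 6 → 5 → 4.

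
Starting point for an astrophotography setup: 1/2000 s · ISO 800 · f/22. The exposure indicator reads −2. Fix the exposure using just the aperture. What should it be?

Underexposed by 2 stops → need 2 stops brighter.
Aperture: f/22 → f/16 → f/11.

f/11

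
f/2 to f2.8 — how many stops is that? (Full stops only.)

f/2 → f/2.8 — count the steps: 1 stop.

1 stop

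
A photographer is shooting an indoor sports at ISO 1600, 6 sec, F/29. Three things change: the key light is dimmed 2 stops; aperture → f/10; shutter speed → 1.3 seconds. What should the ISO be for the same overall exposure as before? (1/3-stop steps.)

ISO 4000

Scene light: 2 stops darker.
Aperture: f/29 → f/25 → f/22 → f/20 → f/18 → f/16 → f/14 → f/13 → f/11 → f/10 — 3 stops wider (brighter).
Shutter speed: 6 → 5 → 4 → 3.2 → 2.5 → 2 → 1.6 → 1.3 — 2 1/3 stops shorter (darker).
Net so far: 1 1/3 stops darker. ISO: 1600 → 2000 → 2500 → 3200 → 4000.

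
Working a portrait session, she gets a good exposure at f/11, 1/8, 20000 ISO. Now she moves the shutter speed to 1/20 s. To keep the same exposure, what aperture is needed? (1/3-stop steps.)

f/7.1

Shutter speed: 1/8 → 1/10 → 1/13 → 1/15 → 1/20 — 1 1/3 stops faster (darker).
Need 1 1/3 stops brighter from the aperture: f/11 → f/10 → f/9 → f/8 → f/7.1.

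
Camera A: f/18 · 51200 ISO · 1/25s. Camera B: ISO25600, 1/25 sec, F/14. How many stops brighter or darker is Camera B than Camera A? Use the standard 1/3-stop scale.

Aperture: f/18 → f/16 → f/14 — 2/3 stop opened up (brighter).
Shutter speed: unchanged.
ISO: 51200 → 40000 → 32000 → 25600 — 1 stop dropped (darker).
Net: +2/3 −1 = −1/3 stops.

1/3 stop darker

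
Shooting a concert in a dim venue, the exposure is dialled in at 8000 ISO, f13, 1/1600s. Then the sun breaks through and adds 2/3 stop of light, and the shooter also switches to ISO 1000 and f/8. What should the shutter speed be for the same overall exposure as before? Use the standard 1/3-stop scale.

1/800s

Scene light: 2/3 stop brighter.
ISO: 8000 → 6400 → 5000 → 4000 → 3200 → 2500 → 2000 → 1600 → 1250 → 1000 — 3 stops lower (darker).
Aperture: f/13 → f/11 → f/10 → f/9 → f/8 — 1 1/3 stops wider (brighter).
Net so far: 1 stop darker. Shutter speed: 1/1600 → 1/1250 → 1/1000 → 1/800.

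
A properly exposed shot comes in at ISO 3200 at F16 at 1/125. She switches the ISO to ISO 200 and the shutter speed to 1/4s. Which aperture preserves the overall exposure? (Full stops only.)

ISO: 3200 → 1600 → 800 → 400 → 200 — 4 stops lower (darker).
Shutter speed: 1/125 → 1/60 → 1/30 → 1/15 → 1/8 → 1/4 — 5 stops longer (brighter).
Net change so far: 1 stop brighter. Offset with the aperture: f/16 → f/22.

f/22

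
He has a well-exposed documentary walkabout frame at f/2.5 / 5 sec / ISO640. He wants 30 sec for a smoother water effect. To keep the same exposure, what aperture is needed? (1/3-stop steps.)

f/6.3

Shutter speed: 5 → 6 → 8 → 10 → 13 → 15 → 20 → 25 → 30 — 2 2/3 stops longer (brighter).
Need 2 2/3 stops darker from the aperture: f/2.5 → f/2.8 → f/3.2 → f/3.5 → f/4 → f/4.5 → f/5 → f/5.6 → f/6.3.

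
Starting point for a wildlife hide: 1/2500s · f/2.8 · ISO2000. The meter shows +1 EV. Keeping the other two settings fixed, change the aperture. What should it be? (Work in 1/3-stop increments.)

f/4

Overexposed by 1 stop → need 1 stop darker.
Aperture: f/2.8 → f/3.2 → f/3.5 → f/4.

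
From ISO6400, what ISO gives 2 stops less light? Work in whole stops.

ISO 1600

ISO: 6400 → 3200 → 1600 — 2 stops lower (darker).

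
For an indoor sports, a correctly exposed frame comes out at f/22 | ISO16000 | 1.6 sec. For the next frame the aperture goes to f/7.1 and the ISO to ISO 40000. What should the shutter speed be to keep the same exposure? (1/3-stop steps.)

1/15s

Aperture: f/22 → f/20 → f/18 → f/16 → f/14 → f/13 → f/11 → f/10 → f/9 → f/8 → f/7.1 — 3 1/3 stops wider (brighter).
ISO: 16000 → 20000 → 25600 → 32000 → 40000 — 1 1/3 stops higher (brighter).
Net change so far: 4 2/3 stops brighter. Offset with the shutter speed: 1.6 → 1.3 → 1 → 0.8 → 0.6 → 0.5 → 0.4 → 0.3 → 1/4 → 1/5 → 1/6 → 1/8 → 1/10 → 1/13 → 1/15.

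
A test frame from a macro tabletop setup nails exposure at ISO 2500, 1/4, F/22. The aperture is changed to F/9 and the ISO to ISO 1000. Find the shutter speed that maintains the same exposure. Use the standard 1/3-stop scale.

1/10s

Aperture: f/22 → f/20 → f/18 → f/16 → f/14 → f/13 → f/11 → f/10 → f/9 — 2 2/3 stops opened up (brighter).
ISO: 2500 → 2000 → 1600 → 1250 → 1000 — 1 1/3 stops dropped (darker).
Net change so far: 1 1/3 stops brighter. Offset with the shutter speed: 1/4 → 1/5 → 1/6 → 1/8 → 1/10.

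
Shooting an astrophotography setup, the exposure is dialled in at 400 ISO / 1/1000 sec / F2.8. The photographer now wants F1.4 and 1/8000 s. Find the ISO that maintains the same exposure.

ISO 800

Aperture: f/2.8 → f/2 → f/1.4 — 2 stops wider (brighter).
Shutter speed: 1/1000 → 1/2000 → 1/4000 → 1/8000 — 3 stops shorter (darker).
Net change so far: 1 stop darker. Offset with the ISO: 400 → 800.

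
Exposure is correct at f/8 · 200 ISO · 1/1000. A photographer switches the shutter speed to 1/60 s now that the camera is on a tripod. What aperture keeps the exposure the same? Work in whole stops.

Shutter speed: 1/1000 → 1/500 → 1/250 → 1/125 → 1/60 — 4 stops slower (brighter).
Need 4 stops darker from the aperture: f/8 → f/11 → f/16 → f/22 → f/32.

f/32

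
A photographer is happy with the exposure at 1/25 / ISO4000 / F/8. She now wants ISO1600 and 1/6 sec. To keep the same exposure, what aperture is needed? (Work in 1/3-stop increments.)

f/10

ISO: 4000 → 3200 → 2500 → 2000 → 1600 — 1 1/3 stops lower (darker).
Shutter speed: 1/25 → 1/20 → 1/15 → 1/13 → 1/10 → 1/8 → 1/6 — 2 stops longer (brighter).
Net change so far: 2/3 stop brighter. Offset with the aperture: f/8 → f/9 → f/10.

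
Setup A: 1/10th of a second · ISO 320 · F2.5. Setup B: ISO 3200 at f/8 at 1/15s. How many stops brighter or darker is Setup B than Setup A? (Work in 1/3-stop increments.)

2/3 stop darker

Aperture: f/2.5 → f/2.8 → f/3.2 → f/3.5 → f/4 → f/4.5 → f/5 → f/5.6 → f/6.3 → f/7.1 → f/8 — 3 1/3 stops narrower (darker).
Shutter speed: 1/10 → 1/13 → 1/15 — 2/3 stop faster (darker).
ISO: 320 → 400 → 500 → 640 → 800 → 1000 → 1250 → 1600 → 2000 → 2500 → 3200 — 3 1/3 stops higher (brighter).
Net: −3 1/3 −2/3 +3 1/3 = −2/3 stops.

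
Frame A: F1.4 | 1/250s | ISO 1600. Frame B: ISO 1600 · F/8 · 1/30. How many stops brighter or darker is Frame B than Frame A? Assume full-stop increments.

2 stops darker

Aperture: f/1.4 → f/2 → f/2.8 → f/4 → f/5.6 → f/8 — 5 stops narrower (darker).
Shutter speed: 1/250 → 1/125 → 1/60 → 1/30 — 3 stops slower (brighter).
ISO: unchanged.
Net: −5 +3 = −2 stops.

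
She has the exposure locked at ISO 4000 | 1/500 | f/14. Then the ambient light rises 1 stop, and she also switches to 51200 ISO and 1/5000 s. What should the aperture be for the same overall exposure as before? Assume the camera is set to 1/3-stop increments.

Scene light: 1 stop brighter.
ISO: 4000 → 5000 → 6400 → 8000 → 10000 → 12800 → 16000 → 20000 → 25600 → 32000 → 40000 → 51200 — 3 2/3 stops raised (brighter).
Shutter speed: 1/500 → 1/640 → 1/800 → 1/1000 → 1/1250 → 1/1600 → 1/2000 → 1/2500 → 1/3200 → 1/4000 → 1/5000 — 3 1/3 stops shorter (darker).
Net so far: 1 1/3 stops brighter. Aperture: f/14 → f/16 → f/18 → f/20 → f/22.

f/22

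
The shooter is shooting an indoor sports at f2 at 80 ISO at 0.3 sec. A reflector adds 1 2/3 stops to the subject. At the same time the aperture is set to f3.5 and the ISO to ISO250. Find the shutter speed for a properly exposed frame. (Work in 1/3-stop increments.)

1/10s

Scene light: 1 2/3 stops brighter.
Aperture: f/2 → f/2.2 → f/2.5 → f/2.8 → f/3.2 → f/3.5 — 1 2/3 stops stopped down (darker).
ISO: 80 → 100 → 125 → 160 → 200 → 250 — 1 2/3 stops higher (brighter).
Net so far: 1 2/3 stops brighter. Shutter speed: 0.3 → 1/4 → 1/5 → 1/6 → 1/8 → 1/10.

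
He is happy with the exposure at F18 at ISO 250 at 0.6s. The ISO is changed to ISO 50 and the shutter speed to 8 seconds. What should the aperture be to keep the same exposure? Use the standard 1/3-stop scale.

ISO: 250 → 200 → 160 → 125 → 100 → 80 → 64 → 50 — 2 1/3 stops dropped (darker).
Shutter speed: 0.6 → 0.8 → 1 → 1.3 → 1.6 → 2 → 2.5 → 3.2 → 4 → 5 → 6 → 8 — 3 2/3 stops slower (brighter).
Net change so far: 1 1/3 stops brighter. Offset with the aperture: f/18 → f/20 → f/22 → f/25 → f/29.

f/29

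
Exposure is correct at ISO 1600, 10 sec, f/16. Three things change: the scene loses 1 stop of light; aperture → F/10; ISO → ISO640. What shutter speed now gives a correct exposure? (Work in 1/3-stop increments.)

Scene light: 1 stop darker.
Aperture: f/16 → f/14 → f/13 → f/11 → f/10 — 1 1/3 stops wider (brighter).
ISO: 1600 → 1250 → 1000 → 800 → 640 — 1 1/3 stops dropped (darker).
Net so far: 1 stop darker. Shutter speed: 10 → 13 → 15 → 20.

20 s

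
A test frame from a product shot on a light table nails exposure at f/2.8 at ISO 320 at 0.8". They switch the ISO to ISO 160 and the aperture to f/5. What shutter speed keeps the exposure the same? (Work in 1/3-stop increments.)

5 s

ISO: 320 → 250 → 200 → 160 — 1 stop lower (darker).
Aperture: f/2.8 → f/3.2 → f/3.5 → f/4 → f/4.5 → f/5 — 1 2/3 stops stopped down (darker).
Net change so far: 2 2/3 stops darker. Offset with the shutter speed: 0.8 → 1 → 1.3 → 1.6 → 2 → 2.5 → 3.2 → 4 → 5.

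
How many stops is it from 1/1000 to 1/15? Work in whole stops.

6 stops

1/1000 → 1/500 → 1/250 → 1/125 → 1/60 → 1/30 → 1/15 — count the steps: 6 stops.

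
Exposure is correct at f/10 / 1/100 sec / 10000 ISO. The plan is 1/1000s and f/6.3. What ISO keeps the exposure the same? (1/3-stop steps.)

Shutter speed: 1/100 → 1/125 → 1/160 → 1/200 → 1/250 → 1/320 → 1/400 → 1/500 → 1/640 → 1/800 → 1/1000 — 3 1/3 stops faster (darker).
Aperture: f/10 → f/9 → f/8 → f/7.1 → f/6.3 — 1 1/3 stops larger aperture (brighter).
Net change so far: 2 stops darker. Offset with the ISO: 10000 → 12800 → 16000 → 20000 → 25600 → 32000 → 40000.

ISO 40000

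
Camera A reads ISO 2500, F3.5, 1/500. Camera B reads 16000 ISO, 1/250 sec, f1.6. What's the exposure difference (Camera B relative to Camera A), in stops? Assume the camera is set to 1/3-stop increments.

6 stops brighter

Aperture: f/3.5 → f/3.2 → f/2.8 → f/2.5 → f/2.2 → f/2 → f/1.8 → f/1.6 — 2 1/3 stops wider (brighter).
Shutter speed: 1/500 → 1/400 → 1/320 → 1/250 — 1 stop longer (brighter).
ISO: 2500 → 3200 → 4000 → 5000 → 6400 → 8000 → 10000 → 12800 → 16000 — 2 2/3 stops higher (brighter).
Net: +2 1/3 +1 +2 2/3 = +6 stops.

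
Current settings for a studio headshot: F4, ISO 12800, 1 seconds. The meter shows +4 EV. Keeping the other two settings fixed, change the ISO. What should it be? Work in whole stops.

ISO 800

Overexposed by 4 stops → need 4 stops darker.
ISO: 12800 → 6400 → 3200 → 1600 → 800.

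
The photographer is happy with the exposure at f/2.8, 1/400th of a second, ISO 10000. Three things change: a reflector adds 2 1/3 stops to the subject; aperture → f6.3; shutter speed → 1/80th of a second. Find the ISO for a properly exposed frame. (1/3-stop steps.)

ISO 2000

Scene light: 2 1/3 stops brighter.
Aperture: f/2.8 → f/3.2 → f/3.5 → f/4 → f/4.5 → f/5 → f/5.6 → f/6.3 — 2 1/3 stops narrower (darker).
Shutter speed: 1/400 → 1/320 → 1/250 → 1/200 → 1/160 → 1/125 → 1/100 → 1/80 — 2 1/3 stops longer (brighter).
Net so far: 2 1/3 stops brighter. ISO: 10000 → 8000 → 6400 → 5000 → 4000 → 3200 → 2500 → 2000.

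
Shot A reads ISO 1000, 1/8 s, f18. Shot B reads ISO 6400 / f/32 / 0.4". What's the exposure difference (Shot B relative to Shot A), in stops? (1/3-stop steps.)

2 2/3 stops brighter

Aperture: f/18 → f/20 → f/22 → f/25 → f/29 → f/32 — 1 2/3 stops narrower (darker).
Shutter speed: 1/8 → 1/6 → 1/5 → 1/4 → 0.3 → 0.4 — 1 2/3 stops slower (brighter).
ISO: 1000 → 1250 → 1600 → 2000 → 2500 → 3200 → 4000 → 5000 → 6400 — 2 2/3 stops higher (brighter).
Net: −1 2/3 +1 2/3 +2 2/3 = +2 2/3 stops.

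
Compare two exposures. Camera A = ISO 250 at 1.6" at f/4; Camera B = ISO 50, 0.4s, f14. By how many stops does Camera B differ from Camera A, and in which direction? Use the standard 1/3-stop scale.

Aperture: f/4 → f/4.5 → f/5 → f/5.6 → f/6.3 → f/7.1 → f/8 → f/9 → f/10 → f/11 → f/13 → f/14 — 3 2/3 stops stopped down (darker).
Shutter speed: 1.6 → 1.3 → 1 → 0.8 → 0.6 → 0.5 → 0.4 — 2 stops faster (darker).
ISO: 250 → 200 → 160 → 125 → 100 → 80 → 64 → 50 — 2 1/3 stops dropped (darker).
Net: −3 2/3 −2 −2 1/3 = −8 stops.

8 stops darker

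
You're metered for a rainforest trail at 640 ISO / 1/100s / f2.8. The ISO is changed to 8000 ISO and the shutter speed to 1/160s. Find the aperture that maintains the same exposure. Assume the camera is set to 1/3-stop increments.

ISO: 640 → 800 → 1000 → 1250 → 1600 → 2000 → 2500 → 3200 → 4000 → 5000 → 6400 → 8000 — 3 2/3 stops raised (brighter).
Shutter speed: 1/100 → 1/125 → 1/160 — 2/3 stop faster (darker).
Net change so far: 3 stops brighter. Offset with the aperture: f/2.8 → f/3.2 → f/3.5 → f/4 → f/4.5 → f/5 → f/5.6 → f/6.3 → f/7.1 → f/8.

f/8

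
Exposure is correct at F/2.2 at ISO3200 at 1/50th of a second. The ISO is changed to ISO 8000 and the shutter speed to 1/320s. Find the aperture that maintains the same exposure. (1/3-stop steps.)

ISO: 3200 → 4000 → 5000 → 6400 → 8000 — 1 1/3 stops raised (brighter).
Shutter speed: 1/50 → 1/60 → 1/80 → 1/100 → 1/125 → 1/160 → 1/200 → 1/250 → 1/320 — 2 2/3 stops shorter (darker).
Net change so far: 1 1/3 stops darker. Offset with the aperture: f/2.2 → f/2 → f/1.8 → f/1.6 → f/1.4.

f/1.4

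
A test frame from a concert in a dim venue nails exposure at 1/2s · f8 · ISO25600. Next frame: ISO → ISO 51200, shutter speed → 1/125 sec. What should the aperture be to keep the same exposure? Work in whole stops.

f/1.4

ISO: 25600 → 51200 — 1 stop higher (brighter).
Shutter speed: 1/2 → 1/4 → 1/8 → 1/15 → 1/30 → 1/60 → 1/125 — 6 stops shorter (darker).
Net change so far: 5 stops darker. Offset with the aperture: f/8 → f/5.6 → f/4 → f/2.8 → f/2 → f/1.4.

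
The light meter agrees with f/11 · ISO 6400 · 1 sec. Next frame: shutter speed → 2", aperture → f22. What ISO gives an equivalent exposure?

ISO 12800

Shutter speed: 1 → 2 — 1 stop slower (brighter).
Aperture: f/11 → f/16 → f/22 — 2 stops smaller aperture (darker).
Net change so far: 1 stop darker. Offset with the ISO: 6400 → 12800.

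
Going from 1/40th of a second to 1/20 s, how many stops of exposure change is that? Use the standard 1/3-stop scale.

1 stop

1/40 → 1/30 → 1/25 → 1/20 — count the steps: 3 third-stops = 1 stop.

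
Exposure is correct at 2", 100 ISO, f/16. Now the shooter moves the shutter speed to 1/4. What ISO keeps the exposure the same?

ISO 800

Shutter speed: 2 → 1 → 1/2 → 1/4 — 3 stops faster (darker).
Need 3 stops brighter from the ISO: 100 → 200 → 400 → 800.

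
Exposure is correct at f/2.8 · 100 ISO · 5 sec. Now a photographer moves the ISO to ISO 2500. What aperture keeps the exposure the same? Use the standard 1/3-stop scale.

ISO: 100 → 125 → 160 → 200 → 250 → 320 → 400 → 500 → 640 → 800 → 1000 → 1250 → 1600 → 2000 → 2500 — 4 2/3 stops higher (brighter).
Need 4 2/3 stops darker from the aperture: f/2.8 → f/3.2 → f/3.5 → f/4 → f/4.5 → f/5 → f/5.6 → f/6.3 → f/7.1 → f/8 → f/9 → f/10 → f/11 → f/13 → f/14.

f/14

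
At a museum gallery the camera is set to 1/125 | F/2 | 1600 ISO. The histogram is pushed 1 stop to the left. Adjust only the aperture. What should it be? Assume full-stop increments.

Underexposed by 1 stop → need 1 stop brighter.
Aperture: f/2 → f/1.4.

f/1.4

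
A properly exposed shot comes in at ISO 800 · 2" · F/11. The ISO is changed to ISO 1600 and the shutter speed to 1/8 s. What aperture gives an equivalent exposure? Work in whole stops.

ISO: 800 → 1600 — 1 stop raised (brighter).
Shutter speed: 2 → 1 → 1/2 → 1/4 → 1/8 — 4 stops faster (darker).
Net change so far: 3 stops darker. Offset with the aperture: f/11 → f/8 → f/5.6 → f/4.

f/4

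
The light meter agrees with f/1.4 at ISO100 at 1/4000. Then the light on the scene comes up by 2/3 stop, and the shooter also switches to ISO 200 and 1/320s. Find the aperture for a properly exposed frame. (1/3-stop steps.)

f/9

Scene light: 2/3 stop brighter.
ISO: 100 → 125 → 160 → 200 — 1 stop higher (brighter).
Shutter speed: 1/4000 → 1/3200 → 1/2500 → 1/2000 → 1/1600 → 1/1250 → 1/1000 → 1/800 → 1/640 → 1/500 → 1/400 → 1/320 — 3 2/3 stops longer (brighter).
Net so far: 5 1/3 stops brighter. Aperture: f/1.4 → f/1.6 → f/1.8 → f/2 → f/2.2 → f/2.5 → f/2.8 → f/3.2 → f/3.5 → f/4 → f/4.5 → f/5 → f/5.6 → f/6.3 → f/7.1 → f/8 → f/9.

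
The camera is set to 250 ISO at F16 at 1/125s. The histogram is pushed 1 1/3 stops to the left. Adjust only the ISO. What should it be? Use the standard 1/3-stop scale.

Underexposed by 1 1/3 stops → need 1 1/3 stops brighter.
ISO: 250 → 320 → 400 → 500 → 640.

ISO 640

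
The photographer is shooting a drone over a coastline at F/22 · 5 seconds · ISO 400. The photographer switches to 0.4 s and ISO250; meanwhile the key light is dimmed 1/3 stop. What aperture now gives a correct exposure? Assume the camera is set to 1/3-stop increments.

f/4.5

Scene light: 1/3 stop darker.
Shutter speed: 5 → 4 → 3.2 → 2.5 → 2 → 1.6 → 1.3 → 1 → 0.8 → 0.6 → 0.5 → 0.4 — 3 2/3 stops shorter (darker).
ISO: 400 → 320 → 250 — 2/3 stop dropped (darker).
Net so far: 4 2/3 stops darker. Aperture: f/22 → f/20 → f/18 → f/16 → f/14 → f/13 → f/11 → f/10 → f/9 → f/8 → f/7.1 → f/6.3 → f/5.6 → f/5 → f/4.5.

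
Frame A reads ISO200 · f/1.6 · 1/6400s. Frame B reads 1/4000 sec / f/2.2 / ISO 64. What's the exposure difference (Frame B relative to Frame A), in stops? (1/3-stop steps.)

Aperture: f/1.6 → f/1.8 → f/2 → f/2.2 — 1 stop narrower (darker).
Shutter speed: 1/6400 → 1/5000 → 1/4000 — 2/3 stop longer (brighter).
ISO: 200 → 160 → 125 → 100 → 80 → 64 — 1 2/3 stops lower (darker).
Net: −1 +2/3 −1 2/3 = −2 stops.

2 stops darker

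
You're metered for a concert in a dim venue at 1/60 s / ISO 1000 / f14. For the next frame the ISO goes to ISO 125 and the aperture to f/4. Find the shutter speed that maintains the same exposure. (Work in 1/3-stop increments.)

ISO: 1000 → 800 → 640 → 500 → 400 → 320 → 250 → 200 → 160 → 125 — 3 stops lower (darker).
Aperture: f/14 → f/13 → f/11 → f/10 → f/9 → f/8 → f/7.1 → f/6.3 → f/5.6 → f/5 → f/4.5 → f/4 — 3 2/3 stops larger aperture (brighter).
Net change so far: 2/3 stop brighter. Offset with the shutter speed: 1/60 → 1/80 → 1/100.

1/100s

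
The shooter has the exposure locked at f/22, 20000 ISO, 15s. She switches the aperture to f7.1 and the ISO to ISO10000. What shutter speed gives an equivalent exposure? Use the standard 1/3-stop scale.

3.2 s

Aperture: f/22 → f/20 → f/18 → f/16 → f/14 → f/13 → f/11 → f/10 → f/9 → f/8 → f/7.1 — 3 1/3 stops wider (brighter).
ISO: 20000 → 16000 → 12800 → 10000 — 1 stop lower (darker).
Net change so far: 2 1/3 stops brighter. Offset with the shutter speed: 15 → 13 → 10 → 8 → 6 → 5 → 4 → 3.2.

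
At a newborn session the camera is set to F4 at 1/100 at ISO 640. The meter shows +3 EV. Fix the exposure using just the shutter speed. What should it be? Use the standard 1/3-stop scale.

Overexposed by 3 stops → need 3 stops darker.
Shutter speed: 1/100 → 1/125 → 1/160 → 1/200 → 1/250 → 1/320 → 1/400 → 1/500 → 1/640 → 1/800.

1/800s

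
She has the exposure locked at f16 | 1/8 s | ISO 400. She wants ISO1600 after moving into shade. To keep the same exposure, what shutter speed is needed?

ISO: 400 → 800 → 1600 — 2 stops higher (brighter).
Need 2 stops darker from the shutter speed: 1/8 → 1/15 → 1/30.

1/30s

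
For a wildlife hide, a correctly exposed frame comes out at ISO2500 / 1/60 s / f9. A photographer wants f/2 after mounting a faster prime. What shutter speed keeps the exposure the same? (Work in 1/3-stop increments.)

1/1250s

Aperture: f/9 → f/8 → f/7.1 → f/6.3 → f/5.6 → f/5 → f/4.5 → f/4 → f/3.5 → f/3.2 → f/2.8 → f/2.5 → f/2.2 → f/2 — 4 1/3 stops wider (brighter).
Need 4 1/3 stops darker from the shutter speed: 1/60 → 1/80 → 1/100 → 1/125 → 1/160 → 1/200 → 1/250 → 1/320 → 1/400 → 1/500 → 1/640 → 1/800 → 1/1000 → 1/1250.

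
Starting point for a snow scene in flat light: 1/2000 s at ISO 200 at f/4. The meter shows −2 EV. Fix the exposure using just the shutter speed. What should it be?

Underexposed by 2 stops → need 2 stops brighter.
Shutter speed: 1/2000 → 1/1000 → 1/500.

1/500s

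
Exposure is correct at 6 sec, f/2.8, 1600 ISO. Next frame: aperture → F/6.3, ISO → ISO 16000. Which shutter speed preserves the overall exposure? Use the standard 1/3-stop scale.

3.2 s

Aperture: f/2.8 → f/3.2 → f/3.5 → f/4 → f/4.5 → f/5 → f/5.6 → f/6.3 — 2 1/3 stops stopped down (darker).
ISO: 1600 → 2000 → 2500 → 3200 → 4000 → 5000 → 6400 → 8000 → 10000 → 12800 → 16000 — 3 1/3 stops higher (brighter).
Net change so far: 1 stop brighter. Offset with the shutter speed: 6 → 5 → 4 → 3.2.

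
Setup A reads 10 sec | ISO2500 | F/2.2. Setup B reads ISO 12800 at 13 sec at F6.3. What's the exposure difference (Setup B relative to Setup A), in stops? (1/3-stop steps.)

Aperture: f/2.2 → f/2.5 → f/2.8 → f/3.2 → f/3.5 → f/4 → f/4.5 → f/5 → f/5.6 → f/6.3 — 3 stops smaller aperture (darker).
Shutter speed: 10 → 13 — 1/3 stop slower (brighter).
ISO: 2500 → 3200 → 4000 → 5000 → 6400 → 8000 → 10000 → 12800 — 2 1/3 stops raised (brighter).
Net: −3 +1/3 +2 1/3 = −1/3 stops.

1/3 stop darker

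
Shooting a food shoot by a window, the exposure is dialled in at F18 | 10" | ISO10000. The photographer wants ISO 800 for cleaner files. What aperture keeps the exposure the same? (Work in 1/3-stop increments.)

f/5

ISO: 10000 → 8000 → 6400 → 5000 → 4000 → 3200 → 2500 → 2000 → 1600 → 1250 → 1000 → 800 — 3 2/3 stops dropped (darker).
Need 3 2/3 stops brighter from the aperture: f/18 → f/16 → f/14 → f/13 → f/11 → f/10 → f/9 → f/8 → f/7.1 → f/6.3 → f/5.6 → f/5.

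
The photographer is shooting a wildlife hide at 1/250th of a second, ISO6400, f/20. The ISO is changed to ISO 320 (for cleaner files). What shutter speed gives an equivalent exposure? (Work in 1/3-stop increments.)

1/13s

ISO: 6400 → 5000 → 4000 → 3200 → 2500 → 2000 → 1600 → 1250 → 1000 → 800 → 640 → 500 → 400 → 320 — 4 1/3 stops lower (darker).
Need 4 1/3 stops brighter from the shutter speed: 1/250 → 1/200 → 1/160 → 1/125 → 1/100 → 1/80 → 1/60 → 1/50 → 1/40 → 1/30 → 1/25 → 1/20 → 1/15 → 1/13.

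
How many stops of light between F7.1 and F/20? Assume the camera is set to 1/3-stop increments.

f/7.1 → f/8 → f/9 → f/10 → f/11 → f/13 → f/14 → f/16 → f/18 → f/20 — count the steps: 9 third-stops = 3 stops.

3 stops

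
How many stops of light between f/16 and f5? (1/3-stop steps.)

3 1/3 stops

f/16 → f/14 → f/13 → f/11 → f/10 → f/9 → f/8 → f/7.1 → f/6.3 → f/5.6 → f/5 — count the steps: 10 third-stops = 3 1/3 stops.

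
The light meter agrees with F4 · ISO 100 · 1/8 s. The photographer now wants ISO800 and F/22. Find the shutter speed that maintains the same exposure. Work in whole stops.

ISO: 100 → 200 → 400 → 800 — 3 stops higher (brighter).
Aperture: f/4 → f/5.6 → f/8 → f/11 → f/16 → f/22 — 5 stops smaller aperture (darker).
Net change so far: 2 stops darker. Offset with the shutter speed: 1/8 → 1/4 → 1/2.

1/2s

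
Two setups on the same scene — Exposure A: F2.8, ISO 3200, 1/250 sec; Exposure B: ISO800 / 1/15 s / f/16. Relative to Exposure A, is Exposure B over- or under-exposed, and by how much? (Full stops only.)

Aperture: f/2.8 → f/4 → f/5.6 → f/8 → f/11 → f/16 — 5 stops stopped down (darker).
Shutter speed: 1/250 → 1/125 → 1/60 → 1/30 → 1/15 — 4 stops longer (brighter).
ISO: 3200 → 1600 → 800 — 2 stops lower (darker).
Net: −5 +4 −2 = −3 stops.

3 stops darker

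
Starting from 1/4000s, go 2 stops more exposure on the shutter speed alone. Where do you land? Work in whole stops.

Shutter speed: 1/4000 → 1/2000 → 1/1000 — 2 stops longer (brighter).

1/1000s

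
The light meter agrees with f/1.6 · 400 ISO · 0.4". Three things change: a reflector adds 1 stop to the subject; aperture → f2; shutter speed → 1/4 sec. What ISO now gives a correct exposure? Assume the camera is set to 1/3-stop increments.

ISO 500

Scene light: 1 stop brighter.
Aperture: f/1.6 → f/1.8 → f/2 — 2/3 stop narrower (darker).
Shutter speed: 0.4 → 0.3 → 1/4 — 2/3 stop faster (darker).
Net so far: 1/3 stop darker. ISO: 400 → 500.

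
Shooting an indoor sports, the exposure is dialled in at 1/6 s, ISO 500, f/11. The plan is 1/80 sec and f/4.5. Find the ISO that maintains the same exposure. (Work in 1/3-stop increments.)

ISO 1000

Shutter speed: 1/6 → 1/8 → 1/10 → 1/13 → 1/15 → 1/20 → 1/25 → 1/30 → 1/40 → 1/50 → 1/60 → 1/80 — 3 2/3 stops shorter (darker).
Aperture: f/11 → f/10 → f/9 → f/8 → f/7.1 → f/6.3 → f/5.6 → f/5 → f/4.5 — 2 2/3 stops larger aperture (brighter).
Net change so far: 1 stop darker. Offset with the ISO: 500 → 640 → 800 → 1000.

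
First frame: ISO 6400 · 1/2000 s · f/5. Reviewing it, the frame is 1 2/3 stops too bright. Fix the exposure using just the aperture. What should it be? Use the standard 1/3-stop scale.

f/9

Overexposed by 1 2/3 stops → need 1 2/3 stops darker.
Aperture: f/5 → f/5.6 → f/6.3 → f/7.1 → f/8 → f/9.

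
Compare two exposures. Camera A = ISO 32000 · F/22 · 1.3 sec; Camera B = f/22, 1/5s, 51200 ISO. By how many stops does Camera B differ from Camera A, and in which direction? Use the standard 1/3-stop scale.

Aperture: unchanged.
Shutter speed: 1.3 → 1 → 0.8 → 0.6 → 0.5 → 0.4 → 0.3 → 1/4 → 1/5 — 2 2/3 stops faster (darker).
ISO: 32000 → 40000 → 51200 — 2/3 stop raised (brighter).
Net: −2 2/3 +2/3 = −2 stops.

2 stops darker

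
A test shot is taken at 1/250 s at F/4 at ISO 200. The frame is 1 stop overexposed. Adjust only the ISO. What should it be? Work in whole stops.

Overexposed by 1 stop → need 1 stop darker.
ISO: 200 → 100.

ISO 100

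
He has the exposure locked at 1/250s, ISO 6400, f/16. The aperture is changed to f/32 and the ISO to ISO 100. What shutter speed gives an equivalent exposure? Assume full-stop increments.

1 s

Aperture: f/16 → f/22 → f/32 — 2 stops narrower (darker).
ISO: 6400 → 3200 → 1600 → 800 → 400 → 200 → 100 — 6 stops lower (darker).
Net change so far: 8 stops darker. Offset with the shutter speed: 1/250 → 1/125 → 1/60 → 1/30 → 1/15 → 1/8 → 1/4 → 1/2 → 1.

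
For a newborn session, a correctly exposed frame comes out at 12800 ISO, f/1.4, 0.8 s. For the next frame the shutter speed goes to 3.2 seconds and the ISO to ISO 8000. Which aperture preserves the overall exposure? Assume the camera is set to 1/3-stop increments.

f/2.2

Shutter speed: 0.8 → 1 → 1.3 → 1.6 → 2 → 2.5 → 3.2 — 2 stops longer (brighter).
ISO: 12800 → 10000 → 8000 — 2/3 stop dropped (darker).
Net change so far: 1 1/3 stops brighter. Offset with the aperture: f/1.4 → f/1.6 → f/1.8 → f/2 → f/2.2.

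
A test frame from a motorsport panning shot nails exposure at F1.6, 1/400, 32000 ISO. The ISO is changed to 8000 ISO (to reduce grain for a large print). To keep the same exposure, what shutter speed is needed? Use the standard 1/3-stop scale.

ISO: 32000 → 25600 → 20000 → 16000 → 12800 → 10000 → 8000 — 2 stops lower (darker).
Need 2 stops brighter from the shutter speed: 1/400 → 1/320 → 1/250 → 1/200 → 1/160 → 1/125 → 1/100.

1/100s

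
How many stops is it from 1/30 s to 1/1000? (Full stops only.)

5 stops

1/30 → 1/60 → 1/125 → 1/250 → 1/500 → 1/1000 — count the steps: 5 stops.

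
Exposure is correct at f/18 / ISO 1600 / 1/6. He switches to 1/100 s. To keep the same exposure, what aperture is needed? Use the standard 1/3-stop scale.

f/4.5

Shutter speed: 1/6 → 1/8 → 1/10 → 1/13 → 1/15 → 1/20 → 1/25 → 1/30 → 1/40 → 1/50 → 1/60 → 1/80 → 1/100 — 4 stops faster (darker).
Need 4 stops brighter from the aperture: f/18 → f/16 → f/14 → f/13 → f/11 → f/10 → f/9 → f/8 → f/7.1 → f/6.3 → f/5.6 → f/5 → f/4.5.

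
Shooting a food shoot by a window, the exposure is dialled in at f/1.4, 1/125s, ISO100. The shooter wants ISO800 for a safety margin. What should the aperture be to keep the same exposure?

f/4

ISO: 100 → 200 → 400 → 800 — 3 stops higher (brighter).
Need 3 stops darker from the aperture: f/1.4 → f/2 → f/2.8 → f/4.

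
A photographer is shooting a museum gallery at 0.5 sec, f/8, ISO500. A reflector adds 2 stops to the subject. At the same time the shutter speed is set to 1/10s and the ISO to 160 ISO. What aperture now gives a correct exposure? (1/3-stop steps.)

Scene light: 2 stops brighter.
Shutter speed: 0.5 → 0.4 → 0.3 → 1/4 → 1/5 → 1/6 → 1/8 → 1/10 — 2 1/3 stops shorter (darker).
ISO: 500 → 400 → 320 → 250 → 200 → 160 — 1 2/3 stops dropped (darker).
Net so far: 2 stops darker. Aperture: f/8 → f/7.1 → f/6.3 → f/5.6 → f/5 → f/4.5 → f/4.

f/4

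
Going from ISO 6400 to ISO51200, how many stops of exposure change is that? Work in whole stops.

3 stops

6400 → 12800 → 25600 → 51200 — count the steps: 3 stops.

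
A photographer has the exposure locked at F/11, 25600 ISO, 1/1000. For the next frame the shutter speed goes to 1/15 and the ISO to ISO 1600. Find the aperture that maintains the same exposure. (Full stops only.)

Shutter speed: 1/1000 → 1/500 → 1/250 → 1/125 → 1/60 → 1/30 → 1/15 — 6 stops slower (brighter).
ISO: 25600 → 12800 → 6400 → 3200 → 1600 — 4 stops dropped (darker).
Net change so far: 2 stops brighter. Offset with the aperture: f/11 → f/16 → f/22.

f/22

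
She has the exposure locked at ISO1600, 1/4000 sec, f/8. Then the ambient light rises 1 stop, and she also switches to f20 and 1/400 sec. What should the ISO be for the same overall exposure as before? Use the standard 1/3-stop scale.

Scene light: 1 stop brighter.
Aperture: f/8 → f/9 → f/10 → f/11 → f/13 → f/14 → f/16 → f/18 → f/20 — 2 2/3 stops stopped down (darker).
Shutter speed: 1/4000 → 1/3200 → 1/2500 → 1/2000 → 1/1600 → 1/1250 → 1/1000 → 1/800 → 1/640 → 1/500 → 1/400 — 3 1/3 stops slower (brighter).
Net so far: 1 2/3 stops brighter. ISO: 1600 → 1250 → 1000 → 800 → 640 → 500.

ISO 500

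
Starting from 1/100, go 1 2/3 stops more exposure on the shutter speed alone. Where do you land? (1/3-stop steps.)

1/30s

Shutter speed: 1/100 → 1/80 → 1/60 → 1/50 → 1/40 → 1/30 — 1 2/3 stops slower (brighter).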